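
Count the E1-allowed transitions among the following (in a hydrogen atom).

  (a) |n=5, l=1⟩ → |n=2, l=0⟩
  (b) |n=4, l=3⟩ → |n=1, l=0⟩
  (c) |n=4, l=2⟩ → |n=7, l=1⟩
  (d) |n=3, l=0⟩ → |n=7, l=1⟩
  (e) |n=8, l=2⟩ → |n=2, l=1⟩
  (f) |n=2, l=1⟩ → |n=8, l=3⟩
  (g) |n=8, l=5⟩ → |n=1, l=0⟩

4

(a) allowed
(b) forbidden — Δl = -3 (E1 requires Δl = ±1)
(c) allowed
(d) allowed
(e) allowed
(f) forbidden — Δl = +2 (E1 requires Δl = ±1)
(g) forbidden — Δl = -5 (E1 requires Δl = ±1)
Total allowed: 4 of 7.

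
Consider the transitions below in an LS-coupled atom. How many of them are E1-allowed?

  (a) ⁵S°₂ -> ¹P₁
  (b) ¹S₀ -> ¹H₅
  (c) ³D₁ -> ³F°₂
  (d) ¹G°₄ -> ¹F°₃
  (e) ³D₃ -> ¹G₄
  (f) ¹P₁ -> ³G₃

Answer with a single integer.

(a) forbidden (ΔS fails)
(b) forbidden (parity, ΔL, ΔJ fail)
(c) allowed
(d) forbidden (parity fails)
(e) forbidden (parity, ΔS, ΔL fail)
(f) forbidden (parity, ΔS, ΔL, ΔJ fail)
Total allowed: 1 of 6.

1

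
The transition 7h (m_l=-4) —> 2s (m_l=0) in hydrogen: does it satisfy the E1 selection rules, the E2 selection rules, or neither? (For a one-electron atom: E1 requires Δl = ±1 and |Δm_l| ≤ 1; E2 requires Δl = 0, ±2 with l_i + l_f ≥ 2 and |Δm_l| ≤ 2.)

Δl = 0 − 5 = -5; l_i + l_f = 5.
Δm_l = +4.
E1 (Δl = ±1, |Δm_l| ≤ 1): not satisfied.
E2 (Δl = 0,±2, l_i+l_f ≥ 2, |Δm_l| ≤ 2): not satisfied.

neither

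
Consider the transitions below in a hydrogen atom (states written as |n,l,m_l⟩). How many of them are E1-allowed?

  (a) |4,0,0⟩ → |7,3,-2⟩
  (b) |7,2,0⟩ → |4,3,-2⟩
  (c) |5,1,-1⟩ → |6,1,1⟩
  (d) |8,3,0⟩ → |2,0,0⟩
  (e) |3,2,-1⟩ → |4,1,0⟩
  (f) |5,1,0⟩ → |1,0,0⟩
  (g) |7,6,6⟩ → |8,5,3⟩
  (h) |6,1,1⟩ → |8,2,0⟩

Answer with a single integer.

(a) forbidden — Δl = +3 (E1 requires Δl = ±1); Δm_l = -2 (E1 requires Δm_l = 0, ±1)
(b) forbidden — Δm_l = -2 (E1 requires Δm_l = 0, ±1)
(c) forbidden — Δl = +0 (E1 requires Δl = ±1); Δm_l = +2 (E1 requires Δm_l = 0, ±1)
(d) forbidden — Δl = -3 (E1 requires Δl = ±1)
(e) allowed
(f) allowed
(g) forbidden — Δm_l = -3 (E1 requires Δm_l = 0, ±1)
(h) allowed
Total allowed: 3 of 8.

3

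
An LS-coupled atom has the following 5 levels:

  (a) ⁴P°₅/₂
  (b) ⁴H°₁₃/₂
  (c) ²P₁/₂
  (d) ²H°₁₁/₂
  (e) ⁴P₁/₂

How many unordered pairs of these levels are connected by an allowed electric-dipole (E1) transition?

0

(a)–(b): forbidden (parity, ΔL, ΔJ).
(a)–(c): forbidden (ΔS, ΔJ).
(a)–(d): forbidden (parity, ΔS, ΔL, ΔJ).
(a)–(e): forbidden (ΔJ).
(b)–(c): forbidden (ΔS, ΔL, ΔJ).
(b)–(d): forbidden (parity, ΔS).
(b)–(e): forbidden (ΔL, ΔJ).
(c)–(d): forbidden (ΔL, ΔJ).
(c)–(e): forbidden (parity, ΔS).
(d)–(e): forbidden (ΔS, ΔL, ΔJ).
Allowed pairs: 0 of 10.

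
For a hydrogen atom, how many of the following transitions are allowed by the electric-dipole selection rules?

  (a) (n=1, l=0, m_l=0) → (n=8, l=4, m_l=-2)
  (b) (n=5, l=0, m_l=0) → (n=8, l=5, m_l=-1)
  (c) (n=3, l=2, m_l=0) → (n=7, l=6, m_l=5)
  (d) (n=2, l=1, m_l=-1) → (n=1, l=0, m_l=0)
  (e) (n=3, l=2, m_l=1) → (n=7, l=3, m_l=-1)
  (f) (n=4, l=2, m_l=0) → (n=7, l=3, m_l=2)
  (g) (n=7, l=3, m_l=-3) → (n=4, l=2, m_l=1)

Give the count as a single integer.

(a) forbidden — Δl = +4 (E1 requires Δl = ±1); Δm_l = -2 (E1 requires Δm_l = 0, ±1)
(b) forbidden — Δl = +5 (E1 requires Δl = ±1)
(c) forbidden — Δl = +4 (E1 requires Δl = ±1); Δm_l = +5 (E1 requires Δm_l = 0, ±1)
(d) allowed
(e) forbidden — Δm_l = -2 (E1 requires Δm_l = 0, ±1)
(f) forbidden — Δm_l = +2 (E1 requires Δm_l = 0, ±1)
(g) forbidden — Δm_l = +4 (E1 requires Δm_l = 0, ±1)
Total allowed: 1 of 7.

1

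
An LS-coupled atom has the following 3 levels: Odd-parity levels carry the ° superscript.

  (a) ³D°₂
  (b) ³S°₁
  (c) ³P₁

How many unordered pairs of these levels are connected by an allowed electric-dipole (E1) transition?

(a)–(b): forbidden (parity, ΔL).
(a)–(c): allowed.
(b)–(c): allowed.
Allowed pairs: 2 of 3.

2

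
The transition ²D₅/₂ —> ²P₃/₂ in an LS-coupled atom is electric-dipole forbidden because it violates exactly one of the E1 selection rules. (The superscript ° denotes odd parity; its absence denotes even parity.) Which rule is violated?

parity

Parity must change: even → even — fails.
ΔL = 0, ±1 (not L=0↔0): L: 2 → 1, ΔL = -1 — ok.
ΔS = 0: S: 1/2 → 1/2 — ok.
ΔJ = 0, ±1 (not J=0↔0): J: 5/2 → 3/2, ΔJ = -1 — ok.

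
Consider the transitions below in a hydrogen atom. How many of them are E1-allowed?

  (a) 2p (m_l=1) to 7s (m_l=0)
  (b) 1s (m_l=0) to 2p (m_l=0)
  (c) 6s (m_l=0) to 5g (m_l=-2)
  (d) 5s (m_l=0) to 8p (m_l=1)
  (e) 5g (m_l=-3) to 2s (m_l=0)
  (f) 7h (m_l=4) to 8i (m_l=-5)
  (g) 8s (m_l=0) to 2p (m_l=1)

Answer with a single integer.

(a) allowed
(b) allowed
(c) forbidden — Δl = +4 (E1 requires Δl = ±1); Δm_l = -2 (E1 requires Δm_l = 0, ±1)
(d) allowed
(e) forbidden — Δl = -4 (E1 requires Δl = ±1); Δm_l = +3 (E1 requires Δm_l = 0, ±1)
(f) forbidden — Δm_l = -9 (E1 requires Δm_l = 0, ±1)
(g) allowed
Total allowed: 4 of 7.

4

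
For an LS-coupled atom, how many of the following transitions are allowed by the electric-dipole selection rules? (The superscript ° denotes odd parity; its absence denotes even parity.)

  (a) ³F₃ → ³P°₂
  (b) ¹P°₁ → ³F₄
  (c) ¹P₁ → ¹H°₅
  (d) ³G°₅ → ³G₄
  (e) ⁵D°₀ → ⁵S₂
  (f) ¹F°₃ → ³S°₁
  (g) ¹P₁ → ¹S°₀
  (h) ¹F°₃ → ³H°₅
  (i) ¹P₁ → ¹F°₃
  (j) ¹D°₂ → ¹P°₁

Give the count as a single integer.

2

(a) forbidden (ΔL fails)
(b) forbidden (ΔS, ΔL, ΔJ fail)
(c) forbidden (ΔL, ΔJ fail)
(d) allowed
(e) forbidden (ΔL, ΔJ fail)
(f) forbidden (parity, ΔS, ΔL, ΔJ fail)
(g) allowed
(h) forbidden (parity, ΔS, ΔL, ΔJ fail)
(i) forbidden (ΔL, ΔJ fail)
(j) forbidden (parity fails)
Total allowed: 2 of 10.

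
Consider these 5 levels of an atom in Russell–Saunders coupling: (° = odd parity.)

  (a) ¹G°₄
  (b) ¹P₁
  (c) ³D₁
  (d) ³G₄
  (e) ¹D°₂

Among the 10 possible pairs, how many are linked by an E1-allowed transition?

(a)–(b): forbidden (ΔL, ΔJ).
(a)–(c): forbidden (ΔS, ΔL, ΔJ).
(a)–(d): forbidden (ΔS).
(a)–(e): forbidden (parity, ΔL, ΔJ).
(b)–(c): forbidden (parity, ΔS).
(b)–(d): forbidden (parity, ΔS, ΔL, ΔJ).
(b)–(e): allowed.
(c)–(d): forbidden (parity, ΔL, ΔJ).
(c)–(e): forbidden (ΔS).
(d)–(e): forbidden (ΔS, ΔL, ΔJ).
Allowed pairs: 1 of 10.

1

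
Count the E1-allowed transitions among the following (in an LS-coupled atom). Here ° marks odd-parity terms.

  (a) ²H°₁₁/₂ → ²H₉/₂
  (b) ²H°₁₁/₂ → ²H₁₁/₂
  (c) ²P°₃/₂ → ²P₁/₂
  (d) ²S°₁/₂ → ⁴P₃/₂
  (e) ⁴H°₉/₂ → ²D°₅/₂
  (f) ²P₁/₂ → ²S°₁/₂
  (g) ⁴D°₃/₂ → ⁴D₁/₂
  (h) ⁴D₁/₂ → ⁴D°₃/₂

6

(a) allowed
(b) allowed
(c) allowed
(d) forbidden (ΔS fails)
(e) forbidden (parity, ΔS, ΔL, ΔJ fail)
(f) allowed
(g) allowed
(h) allowed
Total allowed: 6 of 8.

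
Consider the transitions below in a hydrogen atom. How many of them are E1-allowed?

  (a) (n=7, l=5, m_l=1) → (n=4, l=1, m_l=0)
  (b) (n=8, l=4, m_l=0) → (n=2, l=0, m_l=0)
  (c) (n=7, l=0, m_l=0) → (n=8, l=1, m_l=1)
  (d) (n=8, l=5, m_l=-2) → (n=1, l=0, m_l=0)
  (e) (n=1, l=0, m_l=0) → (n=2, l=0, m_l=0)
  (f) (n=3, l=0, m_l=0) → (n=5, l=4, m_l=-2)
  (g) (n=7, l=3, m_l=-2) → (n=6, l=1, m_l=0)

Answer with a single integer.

1

(a) forbidden — Δl = -4 (E1 requires Δl = ±1)
(b) forbidden — Δl = -4 (E1 requires Δl = ±1)
(c) allowed
(d) forbidden — Δl = -5 (E1 requires Δl = ±1); Δm_l = +2 (E1 requires Δm_l = 0, ±1)
(e) forbidden — Δl = +0 (E1 requires Δl = ±1)
(f) forbidden — Δl = +4 (E1 requires Δl = ±1); Δm_l = -2 (E1 requires Δm_l = 0, ±1)
(g) forbidden — Δl = -2 (E1 requires Δl = ±1); Δm_l = +2 (E1 requires Δm_l = 0, ±1)
Total allowed: 1 of 7.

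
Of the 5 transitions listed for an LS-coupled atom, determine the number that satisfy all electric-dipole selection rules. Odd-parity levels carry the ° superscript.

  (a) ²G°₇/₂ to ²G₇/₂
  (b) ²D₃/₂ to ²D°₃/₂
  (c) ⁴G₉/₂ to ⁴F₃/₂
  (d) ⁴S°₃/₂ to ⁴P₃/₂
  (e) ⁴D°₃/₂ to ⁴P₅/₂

(a) allowed
(b) allowed
(c) forbidden (parity, ΔJ fail)
(d) allowed
(e) allowed
Total allowed: 4 of 5.

4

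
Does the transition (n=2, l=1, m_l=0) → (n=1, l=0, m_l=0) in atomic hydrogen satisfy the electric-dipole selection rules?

Initial l = 1, final l = 0, so Δl = -1. E1 requires Δl = ±1: passes.
m_l: 0 → 0 (Δm_l = +0). |Δm_l| ≤ 1 passes.
All E1 selection rules are satisfied.

allowed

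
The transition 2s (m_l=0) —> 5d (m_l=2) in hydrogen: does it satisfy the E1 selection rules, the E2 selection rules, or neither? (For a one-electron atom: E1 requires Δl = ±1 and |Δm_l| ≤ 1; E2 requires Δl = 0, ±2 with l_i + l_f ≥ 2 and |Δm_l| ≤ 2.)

E2

Δl = 2 − 0 = +2; l_i + l_f = 2.
Δm_l = +2.
E1 (Δl = ±1, |Δm_l| ≤ 1): not satisfied.
E2 (Δl = 0,±2, l_i+l_f ≥ 2, |Δm_l| ≤ 2): satisfied.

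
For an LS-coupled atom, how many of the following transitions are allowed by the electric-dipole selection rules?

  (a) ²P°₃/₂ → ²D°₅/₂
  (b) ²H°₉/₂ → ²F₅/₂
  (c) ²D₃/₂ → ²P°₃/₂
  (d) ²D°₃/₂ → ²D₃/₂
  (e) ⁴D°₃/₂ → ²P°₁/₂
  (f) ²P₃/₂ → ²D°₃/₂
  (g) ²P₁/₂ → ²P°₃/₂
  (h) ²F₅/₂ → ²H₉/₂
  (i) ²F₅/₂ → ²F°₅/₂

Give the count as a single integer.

5

(a) forbidden (parity fails)
(b) forbidden (ΔL, ΔJ fail)
(c) allowed
(d) allowed
(e) forbidden (parity, ΔS fail)
(f) allowed
(g) allowed
(h) forbidden (parity, ΔL, ΔJ fail)
(i) allowed
Total allowed: 5 of 9.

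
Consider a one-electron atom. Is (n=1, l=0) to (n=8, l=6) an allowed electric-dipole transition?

forbidden

Δl = 6 − 0 = +6; the E1 rule Δl = ±1 is fails.
The transition is electric-dipole forbidden.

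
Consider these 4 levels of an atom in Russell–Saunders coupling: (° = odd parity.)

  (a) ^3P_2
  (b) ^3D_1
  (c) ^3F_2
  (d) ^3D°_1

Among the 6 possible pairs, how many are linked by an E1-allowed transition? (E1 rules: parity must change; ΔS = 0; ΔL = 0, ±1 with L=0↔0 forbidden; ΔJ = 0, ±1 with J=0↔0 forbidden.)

3

(a)–(b): forbidden (parity).
(a)–(c): forbidden (parity, ΔL).
(a)–(d): allowed.
(b)–(c): forbidden (parity).
(b)–(d): allowed.
(c)–(d): allowed.
Allowed pairs: 3 of 6.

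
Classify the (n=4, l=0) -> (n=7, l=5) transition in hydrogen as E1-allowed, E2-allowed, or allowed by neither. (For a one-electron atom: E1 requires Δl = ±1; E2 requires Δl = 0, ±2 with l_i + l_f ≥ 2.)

Δl = 5 − 0 = +5; l_i + l_f = 5.
E1 (Δl = ±1): not satisfied.
E2 (Δl = 0,±2, l_i+l_f ≥ 2): not satisfied.

neither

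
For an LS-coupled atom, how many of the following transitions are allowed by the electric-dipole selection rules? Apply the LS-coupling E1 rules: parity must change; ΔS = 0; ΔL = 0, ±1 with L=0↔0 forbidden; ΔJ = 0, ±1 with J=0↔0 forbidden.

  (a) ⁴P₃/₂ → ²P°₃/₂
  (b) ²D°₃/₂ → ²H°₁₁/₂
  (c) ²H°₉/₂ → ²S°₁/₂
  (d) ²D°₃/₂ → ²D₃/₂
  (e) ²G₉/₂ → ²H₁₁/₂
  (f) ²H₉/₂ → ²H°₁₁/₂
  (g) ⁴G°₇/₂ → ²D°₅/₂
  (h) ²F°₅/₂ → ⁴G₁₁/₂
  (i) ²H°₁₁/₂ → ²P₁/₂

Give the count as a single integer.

(a) forbidden (ΔS fails)
(b) forbidden (parity, ΔL, ΔJ fail)
(c) forbidden (parity, ΔL, ΔJ fail)
(d) allowed
(e) forbidden (parity fails)
(f) allowed
(g) forbidden (parity, ΔS, ΔL fail)
(h) forbidden (ΔS, ΔJ fail)
(i) forbidden (ΔL, ΔJ fail)
Total allowed: 2 of 9.

2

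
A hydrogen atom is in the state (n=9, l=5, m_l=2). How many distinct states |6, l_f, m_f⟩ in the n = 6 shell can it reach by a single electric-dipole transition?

3

E1 requires Δl = ±1, so l_f ∈ {4, 6}; with 0 ≤ l_f ≤ n_f−1 = 5, the allowed l_f values are {4}.
For l_f = 4: m_f ∈ {m_i−1, m_i, m_i+1} ∩ [−4, 4] = {1, 2, 3} → 3 states.
Total: 3.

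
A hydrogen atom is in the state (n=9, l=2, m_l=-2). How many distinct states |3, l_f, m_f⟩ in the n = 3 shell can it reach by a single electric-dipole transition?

1

E1 requires Δl = ±1, so l_f ∈ {1, 3}; with 0 ≤ l_f ≤ n_f−1 = 2, the allowed l_f values are {1}.
For l_f = 1: m_f ∈ {m_i−1, m_i, m_i+1} ∩ [−1, 1] = {-1} → 1 state.
Total: 1.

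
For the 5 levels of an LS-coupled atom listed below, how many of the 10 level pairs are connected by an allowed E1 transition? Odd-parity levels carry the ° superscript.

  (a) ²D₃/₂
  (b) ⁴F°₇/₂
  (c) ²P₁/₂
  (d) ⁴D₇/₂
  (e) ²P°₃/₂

3

(a)–(b): forbidden (ΔS, ΔJ).
(a)–(c): forbidden (parity).
(a)–(d): forbidden (parity, ΔS, ΔJ).
(a)–(e): allowed.
(b)–(c): forbidden (ΔS, ΔL, ΔJ).
(b)–(d): allowed.
(b)–(e): forbidden (parity, ΔS, ΔL, ΔJ).
(c)–(d): forbidden (parity, ΔS, ΔJ).
(c)–(e): allowed.
(d)–(e): forbidden (ΔS, ΔJ).
Allowed pairs: 3 of 10.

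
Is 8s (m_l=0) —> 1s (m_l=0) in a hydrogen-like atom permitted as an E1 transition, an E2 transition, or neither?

Δl = 0 − 0 = +0; l_i + l_f = 0.
Δm_l = +0.
E1 (Δl = ±1, |Δm_l| ≤ 1): not satisfied.
E2 (Δl = 0,±2, l_i+l_f ≥ 2, |Δm_l| ≤ 2): not satisfied.

neither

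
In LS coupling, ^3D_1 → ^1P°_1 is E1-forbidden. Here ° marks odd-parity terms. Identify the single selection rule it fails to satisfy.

the ΔS = 0 rule

Reading off the term symbols: S 1→0, L 2→1, J 1→1, parity even→odd.
Parity must change: even → odd — passes.
ΔS = 0: S: 1 → 0 — fails.
ΔL = 0, ±1 (not L=0↔0): L: 2 → 1, ΔL = -1 — passes.
ΔJ = 0, ±1 (not J=0↔0): J: 1 → 1, ΔJ = +0 — passes.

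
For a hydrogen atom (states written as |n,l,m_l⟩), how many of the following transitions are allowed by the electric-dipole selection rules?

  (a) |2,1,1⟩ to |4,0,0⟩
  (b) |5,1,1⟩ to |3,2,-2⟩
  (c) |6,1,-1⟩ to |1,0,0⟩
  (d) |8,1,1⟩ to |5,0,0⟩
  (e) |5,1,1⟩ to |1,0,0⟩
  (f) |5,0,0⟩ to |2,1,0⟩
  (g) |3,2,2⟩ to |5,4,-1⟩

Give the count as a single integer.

5

(a) allowed
(b) forbidden — Δm_l = -3 (E1 requires Δm_l = 0, ±1)
(c) allowed
(d) allowed
(e) allowed
(f) allowed
(g) forbidden — Δl = +2 (E1 requires Δl = ±1); Δm_l = -3 (E1 requires Δm_l = 0, ±1)
Total allowed: 5 of 7.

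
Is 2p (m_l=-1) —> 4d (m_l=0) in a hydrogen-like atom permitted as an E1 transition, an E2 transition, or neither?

E1

Δl = 2 − 1 = +1; l_i + l_f = 3.
Δm_l = +1.
E1 (Δl = ±1, |Δm_l| ≤ 1): satisfied.
E2 (Δl = 0,±2, l_i+l_f ≥ 2, |Δm_l| ≤ 2): not satisfied.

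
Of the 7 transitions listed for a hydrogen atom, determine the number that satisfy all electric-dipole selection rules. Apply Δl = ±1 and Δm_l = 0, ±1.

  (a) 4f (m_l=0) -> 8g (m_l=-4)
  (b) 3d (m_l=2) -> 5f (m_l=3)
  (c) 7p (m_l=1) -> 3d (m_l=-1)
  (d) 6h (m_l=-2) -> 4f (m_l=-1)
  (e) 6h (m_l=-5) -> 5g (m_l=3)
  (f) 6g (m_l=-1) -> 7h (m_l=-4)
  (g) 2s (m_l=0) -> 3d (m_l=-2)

1

(a) forbidden — Δm_l = -4 (E1 requires Δm_l = 0, ±1)
(b) allowed
(c) forbidden — Δm_l = -2 (E1 requires Δm_l = 0, ±1)
(d) forbidden — Δl = -2 (E1 requires Δl = ±1)
(e) forbidden — Δm_l = +8 (E1 requires Δm_l = 0, ±1)
(f) forbidden — Δm_l = -3 (E1 requires Δm_l = 0, ±1)
(g) forbidden — Δl = +2 (E1 requires Δl = ±1); Δm_l = -2 (E1 requires Δm_l = 0, ±1)
Total allowed: 1 of 7.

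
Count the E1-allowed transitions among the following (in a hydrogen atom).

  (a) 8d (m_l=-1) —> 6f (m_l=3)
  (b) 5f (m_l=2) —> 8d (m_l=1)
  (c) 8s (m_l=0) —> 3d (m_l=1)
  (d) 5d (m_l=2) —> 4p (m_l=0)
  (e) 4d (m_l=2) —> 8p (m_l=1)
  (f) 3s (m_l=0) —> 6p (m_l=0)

(a) forbidden — Δm_l = +4 (E1 requires Δm_l = 0, ±1)
(b) allowed
(c) forbidden — Δl = +2 (E1 requires Δl = ±1)
(d) forbidden — Δm_l = -2 (E1 requires Δm_l = 0, ±1)
(e) allowed
(f) allowed
Total allowed: 3 of 6.

3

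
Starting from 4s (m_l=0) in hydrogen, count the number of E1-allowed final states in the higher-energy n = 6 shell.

E1 requires Δl = ±1, so l_f ∈ {-1, 1}; with 0 ≤ l_f ≤ n_f−1 = 5, the allowed l_f values are {1}.
For l_f = 1: m_f ∈ {m_i−1, m_i, m_i+1} ∩ [−1, 1] = {-1, 0, 1} → 3 states.
Total: 3.

3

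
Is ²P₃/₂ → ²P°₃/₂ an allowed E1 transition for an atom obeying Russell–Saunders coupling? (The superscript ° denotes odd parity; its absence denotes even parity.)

Parity must change: even → odd — satisfied.
ΔS = 0: S: 1/2 → 1/2 — satisfied.
ΔL = 0, ±1 (not L=0↔0): L: 1 → 1, ΔL = +0 — satisfied.
ΔJ = 0, ±1 (not J=0↔0): J: 3/2 → 3/2, ΔJ = +0 — satisfied.
All four E1 rules are satisfied.

allowed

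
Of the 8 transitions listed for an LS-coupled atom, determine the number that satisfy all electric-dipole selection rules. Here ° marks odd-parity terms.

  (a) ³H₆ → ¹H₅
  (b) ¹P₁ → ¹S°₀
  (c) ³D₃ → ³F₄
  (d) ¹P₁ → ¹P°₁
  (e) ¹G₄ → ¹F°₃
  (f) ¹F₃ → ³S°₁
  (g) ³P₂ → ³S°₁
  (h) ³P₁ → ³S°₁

5

(a) forbidden (parity, ΔS fail)
(b) allowed
(c) forbidden (parity fails)
(d) allowed
(e) allowed
(f) forbidden (ΔS, ΔL, ΔJ fail)
(g) allowed
(h) allowed
Total allowed: 5 of 8.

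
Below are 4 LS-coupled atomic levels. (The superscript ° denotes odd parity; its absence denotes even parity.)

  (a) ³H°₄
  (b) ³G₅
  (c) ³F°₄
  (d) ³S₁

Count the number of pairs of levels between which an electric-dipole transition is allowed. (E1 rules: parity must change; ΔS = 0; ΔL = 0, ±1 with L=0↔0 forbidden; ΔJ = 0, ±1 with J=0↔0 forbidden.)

(a)–(b): allowed.
(a)–(c): forbidden (parity, ΔL).
(a)–(d): forbidden (ΔL, ΔJ).
(b)–(c): allowed.
(b)–(d): forbidden (parity, ΔL, ΔJ).
(c)–(d): forbidden (ΔL, ΔJ).
Allowed pairs: 2 of 6.

2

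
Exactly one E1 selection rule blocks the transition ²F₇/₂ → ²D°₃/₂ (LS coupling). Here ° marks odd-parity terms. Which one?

the ΔJ = 0, ±1 rule

Initial level: S=1/2, L=3, J=7/2, parity even. Final level: S=1/2, L=2, J=3/2, parity odd.
Parity must change: even → odd — ✓.
ΔS = 0: S: 1/2 → 1/2 — ✓.
ΔL = 0, ±1 (not L=0↔0): L: 3 → 2, ΔL = -1 — ✓.
ΔJ = 0, ±1 (not J=0↔0): J: 7/2 → 3/2, ΔJ = -2 — ✗.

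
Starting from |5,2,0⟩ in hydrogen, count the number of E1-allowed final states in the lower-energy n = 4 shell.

E1 requires Δl = ±1, so l_f ∈ {1, 3}; with 0 ≤ l_f ≤ n_f−1 = 3, the allowed l_f values are {1, 3}.
For l_f = 1: m_f ∈ {m_i−1, m_i, m_i+1} ∩ [−1, 1] = {-1, 0, 1} → 3 states.
For l_f = 3: m_f ∈ {m_i−1, m_i, m_i+1} ∩ [−3, 3] = {-1, 0, 1} → 3 states.
Total: 6.

6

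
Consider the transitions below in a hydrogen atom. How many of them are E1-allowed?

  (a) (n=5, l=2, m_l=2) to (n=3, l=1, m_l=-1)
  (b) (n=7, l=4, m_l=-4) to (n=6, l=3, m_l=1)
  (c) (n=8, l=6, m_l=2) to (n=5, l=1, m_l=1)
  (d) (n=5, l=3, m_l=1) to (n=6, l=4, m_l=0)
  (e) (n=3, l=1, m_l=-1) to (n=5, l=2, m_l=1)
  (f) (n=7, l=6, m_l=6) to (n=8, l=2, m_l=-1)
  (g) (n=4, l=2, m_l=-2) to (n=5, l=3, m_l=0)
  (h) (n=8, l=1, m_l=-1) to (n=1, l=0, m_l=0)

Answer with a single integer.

(a) forbidden — Δm_l = -3 (E1 requires Δm_l = 0, ±1)
(b) forbidden — Δm_l = +5 (E1 requires Δm_l = 0, ±1)
(c) forbidden — Δl = -5 (E1 requires Δl = ±1)
(d) allowed
(e) forbidden — Δm_l = +2 (E1 requires Δm_l = 0, ±1)
(f) forbidden — Δl = -4 (E1 requires Δl = ±1); Δm_l = -7 (E1 requires Δm_l = 0, ±1)
(g) forbidden — Δm_l = +2 (E1 requires Δm_l = 0, ±1)
(h) allowed
Total allowed: 2 of 8.

2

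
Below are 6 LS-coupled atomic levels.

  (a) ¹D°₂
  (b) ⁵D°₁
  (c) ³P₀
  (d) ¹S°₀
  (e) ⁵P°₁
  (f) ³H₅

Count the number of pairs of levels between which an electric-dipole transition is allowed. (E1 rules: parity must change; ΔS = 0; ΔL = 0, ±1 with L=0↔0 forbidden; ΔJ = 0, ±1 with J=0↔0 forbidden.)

(a)–(b): forbidden (parity, ΔS).
(a)–(c): forbidden (ΔS, ΔJ).
(a)–(d): forbidden (parity, ΔL, ΔJ).
(a)–(e): forbidden (parity, ΔS).
(a)–(f): forbidden (ΔS, ΔL, ΔJ).
(b)–(c): forbidden (ΔS).
(b)–(d): forbidden (parity, ΔS, ΔL).
(b)–(e): forbidden (parity).
(b)–(f): forbidden (ΔS, ΔL, ΔJ).
(c)–(d): forbidden (ΔS, ΔJ).
(c)–(e): forbidden (ΔS).
(c)–(f): forbidden (parity, ΔL, ΔJ).
(d)–(e): forbidden (parity, ΔS).
(d)–(f): forbidden (ΔS, ΔL, ΔJ).
(e)–(f): forbidden (ΔS, ΔL, ΔJ).
Allowed pairs: 0 of 15.

0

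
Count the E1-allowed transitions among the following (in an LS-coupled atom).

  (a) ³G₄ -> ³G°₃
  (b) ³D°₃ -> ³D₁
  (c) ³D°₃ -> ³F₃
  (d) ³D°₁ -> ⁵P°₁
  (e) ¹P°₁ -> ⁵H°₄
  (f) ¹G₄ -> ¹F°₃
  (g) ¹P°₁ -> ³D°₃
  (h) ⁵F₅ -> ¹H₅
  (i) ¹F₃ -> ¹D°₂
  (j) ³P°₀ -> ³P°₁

(a) allowed
(b) forbidden (ΔJ fails)
(c) allowed
(d) forbidden (parity, ΔS fail)
(e) forbidden (parity, ΔS, ΔL, ΔJ fail)
(f) allowed
(g) forbidden (parity, ΔS, ΔJ fail)
(h) forbidden (parity, ΔS, ΔL fail)
(i) allowed
(j) forbidden (parity fails)
Total allowed: 4 of 10.

4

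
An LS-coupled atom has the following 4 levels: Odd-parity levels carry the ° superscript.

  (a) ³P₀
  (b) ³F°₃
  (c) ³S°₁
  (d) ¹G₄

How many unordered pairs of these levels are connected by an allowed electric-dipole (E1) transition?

1

(a)–(b): forbidden (ΔL, ΔJ).
(a)–(c): allowed.
(a)–(d): forbidden (parity, ΔS, ΔL, ΔJ).
(b)–(c): forbidden (parity, ΔL, ΔJ).
(b)–(d): forbidden (ΔS).
(c)–(d): forbidden (ΔS, ΔL, ΔJ).
Allowed pairs: 1 of 6.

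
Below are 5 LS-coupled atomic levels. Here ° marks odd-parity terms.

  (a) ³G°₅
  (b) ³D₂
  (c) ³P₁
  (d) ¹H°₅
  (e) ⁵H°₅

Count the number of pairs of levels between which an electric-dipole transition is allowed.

0

(a)–(b): forbidden (ΔL, ΔJ).
(a)–(c): forbidden (ΔL, ΔJ).
(a)–(d): forbidden (parity, ΔS).
(a)–(e): forbidden (parity, ΔS).
(b)–(c): forbidden (parity).
(b)–(d): forbidden (ΔS, ΔL, ΔJ).
(b)–(e): forbidden (ΔS, ΔL, ΔJ).
(c)–(d): forbidden (ΔS, ΔL, ΔJ).
(c)–(e): forbidden (ΔS, ΔL, ΔJ).
(d)–(e): forbidden (parity, ΔS).
Allowed pairs: 0 of 10.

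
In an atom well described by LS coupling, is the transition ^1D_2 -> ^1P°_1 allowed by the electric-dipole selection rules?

Parity must change: even → odd — ok.
ΔS = 0: S: 0 → 0 — ok.
ΔJ = 0, ±1 (not J=0↔0): J: 2 → 1, ΔJ = -1 — ok.
ΔL = 0, ±1 (not L=0↔0): L: 2 → 1, ΔL = -1 — ok.
All four E1 rules are satisfied.

allowed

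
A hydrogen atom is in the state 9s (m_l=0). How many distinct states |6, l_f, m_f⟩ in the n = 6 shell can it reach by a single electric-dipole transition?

E1 requires Δl = ±1, so l_f ∈ {-1, 1}; with 0 ≤ l_f ≤ n_f−1 = 5, the allowed l_f values are {1}.
For l_f = 1: m_f ∈ {m_i−1, m_i, m_i+1} ∩ [−1, 1] = {-1, 0, 1} → 3 states.
Total: 3.

3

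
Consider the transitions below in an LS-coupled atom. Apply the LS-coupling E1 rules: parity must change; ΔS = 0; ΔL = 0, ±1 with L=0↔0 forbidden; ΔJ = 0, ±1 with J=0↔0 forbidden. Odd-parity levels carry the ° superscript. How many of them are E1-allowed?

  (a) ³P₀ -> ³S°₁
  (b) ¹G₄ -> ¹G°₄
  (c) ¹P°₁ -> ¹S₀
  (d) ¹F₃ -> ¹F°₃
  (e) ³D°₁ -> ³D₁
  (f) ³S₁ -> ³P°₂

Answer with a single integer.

6

(a) allowed
(b) allowed
(c) allowed
(d) allowed
(e) allowed
(f) allowed
Total allowed: 6 of 6.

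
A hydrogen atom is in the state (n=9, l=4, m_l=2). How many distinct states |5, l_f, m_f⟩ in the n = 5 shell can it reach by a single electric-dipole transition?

3

E1 requires Δl = ±1, so l_f ∈ {3, 5}; with 0 ≤ l_f ≤ n_f−1 = 4, the allowed l_f values are {3}.
For l_f = 3: m_f ∈ {m_i−1, m_i, m_i+1} ∩ [−3, 3] = {1, 2, 3} → 3 states.
Total: 3.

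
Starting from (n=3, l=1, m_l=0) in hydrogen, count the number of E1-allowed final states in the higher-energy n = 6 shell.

E1 requires Δl = ±1, so l_f ∈ {0, 2}; with 0 ≤ l_f ≤ n_f−1 = 5, the allowed l_f values are {0, 2}.
For l_f = 0: m_f ∈ {m_i−1, m_i, m_i+1} ∩ [−0, 0] = {0} → 1 state.
For l_f = 2: m_f ∈ {m_i−1, m_i, m_i+1} ∩ [−2, 2] = {-1, 0, 1} → 3 states.
Total: 4.

4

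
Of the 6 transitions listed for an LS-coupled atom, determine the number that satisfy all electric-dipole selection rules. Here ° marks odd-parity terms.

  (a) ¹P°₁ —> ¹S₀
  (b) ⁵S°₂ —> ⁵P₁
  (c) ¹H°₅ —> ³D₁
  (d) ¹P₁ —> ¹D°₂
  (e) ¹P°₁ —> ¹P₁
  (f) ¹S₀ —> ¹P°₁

5

(a) allowed
(b) allowed
(c) forbidden (ΔS, ΔL, ΔJ fail)
(d) allowed
(e) allowed
(f) allowed
Total allowed: 5 of 6.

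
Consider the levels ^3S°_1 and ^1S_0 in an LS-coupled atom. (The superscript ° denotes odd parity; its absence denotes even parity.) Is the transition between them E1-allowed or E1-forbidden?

Parity must change: odd → even — ok.
ΔS = 0: S: 1 → 0 — fails.
ΔL = 0, ±1 (not L=0↔0): L: 0 → 0, ΔL = +0 — fails.
ΔJ = 0, ±1 (not J=0↔0): J: 1 → 0, ΔJ = -1 — ok.
Rule(s) violated: ΔS, ΔL.

forbidden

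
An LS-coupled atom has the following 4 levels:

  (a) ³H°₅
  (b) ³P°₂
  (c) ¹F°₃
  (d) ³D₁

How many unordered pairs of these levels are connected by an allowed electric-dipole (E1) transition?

(a)–(b): forbidden (parity, ΔL, ΔJ).
(a)–(c): forbidden (parity, ΔS, ΔL, ΔJ).
(a)–(d): forbidden (ΔL, ΔJ).
(b)–(c): forbidden (parity, ΔS, ΔL).
(b)–(d): allowed.
(c)–(d): forbidden (ΔS, ΔJ).
Allowed pairs: 1 of 6.

1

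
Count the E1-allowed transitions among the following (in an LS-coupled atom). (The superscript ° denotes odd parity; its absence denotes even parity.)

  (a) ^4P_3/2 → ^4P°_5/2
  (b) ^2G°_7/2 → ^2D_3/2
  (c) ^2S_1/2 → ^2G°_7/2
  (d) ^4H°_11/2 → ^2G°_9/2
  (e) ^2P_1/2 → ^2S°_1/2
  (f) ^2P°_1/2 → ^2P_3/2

3

(a) allowed
(b) forbidden (ΔL, ΔJ fail)
(c) forbidden (ΔL, ΔJ fail)
(d) forbidden (parity, ΔS fail)
(e) allowed
(f) allowed
Total allowed: 3 of 6.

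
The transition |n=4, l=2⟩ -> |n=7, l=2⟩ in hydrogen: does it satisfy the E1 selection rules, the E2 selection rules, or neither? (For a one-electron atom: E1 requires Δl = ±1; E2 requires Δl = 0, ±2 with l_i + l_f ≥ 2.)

E2

Δl = 2 − 2 = +0; l_i + l_f = 4.
E1 (Δl = ±1): not satisfied.
E2 (Δl = 0,±2, l_i+l_f ≥ 2): satisfied.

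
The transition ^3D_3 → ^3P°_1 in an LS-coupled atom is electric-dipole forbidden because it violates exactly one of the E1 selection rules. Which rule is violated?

the ΔJ = 0, ±1 rule

Reading off the term symbols: S 1→1, L 2→1, J 3→1, parity even→odd.
Parity must change: even → odd — ✓.
ΔS = 0: S: 1 → 1 — ✓.
ΔL = 0, ±1 (not L=0↔0): L: 2 → 1, ΔL = -1 — ✓.
ΔJ = 0, ±1 (not J=0↔0): J: 3 → 1, ΔJ = -2 — ✗.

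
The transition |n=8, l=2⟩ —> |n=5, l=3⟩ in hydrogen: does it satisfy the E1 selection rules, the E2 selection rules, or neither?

E1

Δl = 3 − 2 = +1; l_i + l_f = 5.
E1 (Δl = ±1): satisfied.
E2 (Δl = 0,±2, l_i+l_f ≥ 2): not satisfied.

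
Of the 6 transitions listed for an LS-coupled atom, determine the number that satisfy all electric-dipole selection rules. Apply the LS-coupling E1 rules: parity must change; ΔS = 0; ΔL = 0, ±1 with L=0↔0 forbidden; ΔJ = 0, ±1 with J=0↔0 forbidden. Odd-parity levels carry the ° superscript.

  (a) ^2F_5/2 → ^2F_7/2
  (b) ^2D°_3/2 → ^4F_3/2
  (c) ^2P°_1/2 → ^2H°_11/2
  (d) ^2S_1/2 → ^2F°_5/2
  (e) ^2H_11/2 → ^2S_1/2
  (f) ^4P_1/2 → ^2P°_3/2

0

(a) forbidden (parity fails)
(b) forbidden (ΔS fails)
(c) forbidden (parity, ΔL, ΔJ fail)
(d) forbidden (ΔL, ΔJ fail)
(e) forbidden (parity, ΔL, ΔJ fail)
(f) forbidden (ΔS fails)
Total allowed: 0 of 6.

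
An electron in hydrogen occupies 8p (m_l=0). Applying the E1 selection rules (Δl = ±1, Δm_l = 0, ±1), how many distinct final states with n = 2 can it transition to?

E1 requires Δl = ±1, so l_f ∈ {0, 2}; with 0 ≤ l_f ≤ n_f−1 = 1, the allowed l_f values are {0}.
For l_f = 0: m_f ∈ {m_i−1, m_i, m_i+1} ∩ [−0, 0] = {0} → 1 state.
Total: 1.

1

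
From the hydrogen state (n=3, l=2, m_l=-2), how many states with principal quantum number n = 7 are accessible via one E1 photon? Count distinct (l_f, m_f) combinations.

4

E1 requires Δl = ±1, so l_f ∈ {1, 3}; with 0 ≤ l_f ≤ n_f−1 = 6, the allowed l_f values are {1, 3}.
For l_f = 1: m_f ∈ {m_i−1, m_i, m_i+1} ∩ [−1, 1] = {-1} → 1 state.
For l_f = 3: m_f ∈ {m_i−1, m_i, m_i+1} ∩ [−3, 3] = {-3, -2, -1} → 3 states.
Total: 4.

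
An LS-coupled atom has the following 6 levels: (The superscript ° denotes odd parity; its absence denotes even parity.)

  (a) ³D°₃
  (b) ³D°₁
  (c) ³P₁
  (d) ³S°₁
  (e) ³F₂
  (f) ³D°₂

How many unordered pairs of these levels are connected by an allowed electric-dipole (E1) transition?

(a)–(b): forbidden (parity, ΔJ).
(a)–(c): forbidden (ΔJ).
(a)–(d): forbidden (parity, ΔL, ΔJ).
(a)–(e): allowed.
(a)–(f): forbidden (parity).
(b)–(c): allowed.
(b)–(d): forbidden (parity, ΔL).
(b)–(e): allowed.
(b)–(f): forbidden (parity).
(c)–(d): allowed.
(c)–(e): forbidden (parity, ΔL).
(c)–(f): allowed.
(d)–(e): forbidden (ΔL).
(d)–(f): forbidden (parity, ΔL).
(e)–(f): allowed.
Allowed pairs: 6 of 15.

6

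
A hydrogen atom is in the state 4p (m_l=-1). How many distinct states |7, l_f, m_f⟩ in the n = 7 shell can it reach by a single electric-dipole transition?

4

E1 requires Δl = ±1, so l_f ∈ {0, 2}; with 0 ≤ l_f ≤ n_f−1 = 6, the allowed l_f values are {0, 2}.
For l_f = 0: m_f ∈ {m_i−1, m_i, m_i+1} ∩ [−0, 0] = {0} → 1 state.
For l_f = 2: m_f ∈ {m_i−1, m_i, m_i+1} ∩ [−2, 2] = {-2, -1, 0} → 3 states.
Total: 4.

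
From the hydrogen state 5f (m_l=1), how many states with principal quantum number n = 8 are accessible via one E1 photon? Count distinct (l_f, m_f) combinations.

E1 requires Δl = ±1, so l_f ∈ {2, 4}; with 0 ≤ l_f ≤ n_f−1 = 7, the allowed l_f values are {2, 4}.
For l_f = 2: m_f ∈ {m_i−1, m_i, m_i+1} ∩ [−2, 2] = {0, 1, 2} → 3 states.
For l_f = 4: m_f ∈ {m_i−1, m_i, m_i+1} ∩ [−4, 4] = {0, 1, 2} → 3 states.
Total: 6.

6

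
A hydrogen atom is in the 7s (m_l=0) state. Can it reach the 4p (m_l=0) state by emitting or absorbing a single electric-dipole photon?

allowed

l: 0 → 1 (Δl = +1). Δl = ±1 satisfied.
Δm_l = 0 − (0) = +0. E1 requires Δm_l = 0, ±1: satisfied.
All E1 selection rules are satisfied.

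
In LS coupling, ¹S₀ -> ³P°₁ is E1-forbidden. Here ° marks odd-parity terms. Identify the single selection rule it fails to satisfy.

the ΔS = 0 rule

Initial level: S=0, L=0, J=0, parity even. Final level: S=1, L=1, J=1, parity odd.
ΔJ = 0, ±1 (not J=0↔0): J: 0 → 1, ΔJ = +1 — satisfied.
Parity must change: even → odd — satisfied.
ΔS = 0: S: 0 → 1 — violated.
ΔL = 0, ±1 (not L=0↔0): L: 0 → 1, ΔL = +1 — satisfied.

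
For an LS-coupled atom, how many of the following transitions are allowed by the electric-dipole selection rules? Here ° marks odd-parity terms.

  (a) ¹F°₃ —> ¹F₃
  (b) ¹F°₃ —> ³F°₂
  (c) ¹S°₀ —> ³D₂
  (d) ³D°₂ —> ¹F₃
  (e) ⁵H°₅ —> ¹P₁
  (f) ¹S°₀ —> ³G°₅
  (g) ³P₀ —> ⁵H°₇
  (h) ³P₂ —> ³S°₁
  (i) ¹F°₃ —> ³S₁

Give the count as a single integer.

(a) allowed
(b) forbidden (parity, ΔS fail)
(c) forbidden (ΔS, ΔL, ΔJ fail)
(d) forbidden (ΔS fails)
(e) forbidden (ΔS, ΔL, ΔJ fail)
(f) forbidden (parity, ΔS, ΔL, ΔJ fail)
(g) forbidden (ΔS, ΔL, ΔJ fail)
(h) allowed
(i) forbidden (ΔS, ΔL, ΔJ fail)
Total allowed: 2 of 9.

2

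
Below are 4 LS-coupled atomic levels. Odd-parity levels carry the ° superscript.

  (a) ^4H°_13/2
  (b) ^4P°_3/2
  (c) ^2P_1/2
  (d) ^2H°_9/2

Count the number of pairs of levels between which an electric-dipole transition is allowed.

(a)–(b): forbidden (parity, ΔL, ΔJ).
(a)–(c): forbidden (ΔS, ΔL, ΔJ).
(a)–(d): forbidden (parity, ΔS, ΔJ).
(b)–(c): forbidden (ΔS).
(b)–(d): forbidden (parity, ΔS, ΔL, ΔJ).
(c)–(d): forbidden (ΔL, ΔJ).
Allowed pairs: 0 of 6.

0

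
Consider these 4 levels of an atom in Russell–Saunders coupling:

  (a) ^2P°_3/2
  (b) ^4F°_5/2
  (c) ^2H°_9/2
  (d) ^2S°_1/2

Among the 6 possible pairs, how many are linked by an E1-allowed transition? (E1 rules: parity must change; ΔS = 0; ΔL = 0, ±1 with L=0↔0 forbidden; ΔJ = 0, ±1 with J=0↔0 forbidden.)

0

(a)–(b): forbidden (parity, ΔS, ΔL).
(a)–(c): forbidden (parity, ΔL, ΔJ).
(a)–(d): forbidden (parity).
(b)–(c): forbidden (parity, ΔS, ΔL, ΔJ).
(b)–(d): forbidden (parity, ΔS, ΔL, ΔJ).
(c)–(d): forbidden (parity, ΔL, ΔJ).
Allowed pairs: 0 of 6.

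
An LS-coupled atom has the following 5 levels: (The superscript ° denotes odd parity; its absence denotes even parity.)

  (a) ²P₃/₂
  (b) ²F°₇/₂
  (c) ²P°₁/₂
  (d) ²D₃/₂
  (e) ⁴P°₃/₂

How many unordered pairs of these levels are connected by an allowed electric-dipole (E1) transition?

2

(a)–(b): forbidden (ΔL, ΔJ).
(a)–(c): allowed.
(a)–(d): forbidden (parity).
(a)–(e): forbidden (ΔS).
(b)–(c): forbidden (parity, ΔL, ΔJ).
(b)–(d): forbidden (ΔJ).
(b)–(e): forbidden (parity, ΔS, ΔL, ΔJ).
(c)–(d): allowed.
(c)–(e): forbidden (parity, ΔS).
(d)–(e): forbidden (ΔS).
Allowed pairs: 2 of 10.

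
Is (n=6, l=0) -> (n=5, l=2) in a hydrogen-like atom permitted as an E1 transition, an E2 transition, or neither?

E2

Δl = 2 − 0 = +2; l_i + l_f = 2.
E1 (Δl = ±1): not satisfied.
E2 (Δl = 0,±2, l_i+l_f ≥ 2): satisfied.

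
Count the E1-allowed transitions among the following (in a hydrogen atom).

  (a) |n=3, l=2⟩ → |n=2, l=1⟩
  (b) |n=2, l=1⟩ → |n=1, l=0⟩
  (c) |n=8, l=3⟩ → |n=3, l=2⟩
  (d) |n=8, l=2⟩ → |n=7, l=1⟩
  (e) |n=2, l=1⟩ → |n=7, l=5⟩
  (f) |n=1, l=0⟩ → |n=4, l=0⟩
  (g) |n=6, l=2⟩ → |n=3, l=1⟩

(a) allowed
(b) allowed
(c) allowed
(d) allowed
(e) forbidden — Δl = +4 (E1 requires Δl = ±1)
(f) forbidden — Δl = +0 (E1 requires Δl = ±1)
(g) allowed
Total allowed: 5 of 7.

5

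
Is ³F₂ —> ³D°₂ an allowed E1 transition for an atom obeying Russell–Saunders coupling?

allowed

Initial level: S=1, L=3, J=2, parity even. Final level: S=1, L=2, J=2, parity odd.
ΔS = 0: S: 1 → 1 — ok.
Parity must change: even → odd — ok.
ΔL = 0, ±1 (not L=0↔0): L: 3 → 2, ΔL = -1 — ok.
ΔJ = 0, ±1 (not J=0↔0): J: 2 → 2, ΔJ = +0 — ok.
All four E1 rules are satisfied.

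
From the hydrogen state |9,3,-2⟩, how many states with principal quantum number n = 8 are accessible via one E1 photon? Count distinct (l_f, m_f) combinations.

5

E1 requires Δl = ±1, so l_f ∈ {2, 4}; with 0 ≤ l_f ≤ n_f−1 = 7, the allowed l_f values are {2, 4}.
For l_f = 2: m_f ∈ {m_i−1, m_i, m_i+1} ∩ [−2, 2] = {-2, -1} → 2 states.
For l_f = 4: m_f ∈ {m_i−1, m_i, m_i+1} ∩ [−4, 4] = {-3, -2, -1} → 3 states.
Total: 5.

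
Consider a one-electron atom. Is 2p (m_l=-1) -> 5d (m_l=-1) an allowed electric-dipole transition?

Δl = 2 − 1 = +1; the E1 rule Δl = ±1 is ok.
m_l: -1 → -1 (Δm_l = +0). |Δm_l| ≤ 1 ok.
All E1 selection rules are satisfied.

allowed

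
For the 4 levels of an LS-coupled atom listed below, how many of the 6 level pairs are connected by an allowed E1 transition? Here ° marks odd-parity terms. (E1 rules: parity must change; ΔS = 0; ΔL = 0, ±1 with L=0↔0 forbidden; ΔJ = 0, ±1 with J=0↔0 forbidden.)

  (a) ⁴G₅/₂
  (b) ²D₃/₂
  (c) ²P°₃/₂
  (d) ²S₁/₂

2

(a)–(b): forbidden (parity, ΔS, ΔL).
(a)–(c): forbidden (ΔS, ΔL).
(a)–(d): forbidden (parity, ΔS, ΔL, ΔJ).
(b)–(c): allowed.
(b)–(d): forbidden (parity, ΔL).
(c)–(d): allowed.
Allowed pairs: 2 of 6.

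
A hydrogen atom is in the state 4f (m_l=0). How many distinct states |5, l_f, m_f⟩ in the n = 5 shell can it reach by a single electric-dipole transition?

E1 requires Δl = ±1, so l_f ∈ {2, 4}; with 0 ≤ l_f ≤ n_f−1 = 4, the allowed l_f values are {2, 4}.
For l_f = 2: m_f ∈ {m_i−1, m_i, m_i+1} ∩ [−2, 2] = {-1, 0, 1} → 3 states.
For l_f = 4: m_f ∈ {m_i−1, m_i, m_i+1} ∩ [−4, 4] = {-1, 0, 1} → 3 states.
Total: 6.

6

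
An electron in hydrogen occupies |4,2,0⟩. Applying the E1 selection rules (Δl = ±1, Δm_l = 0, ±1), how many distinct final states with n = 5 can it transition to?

E1 requires Δl = ±1, so l_f ∈ {1, 3}; with 0 ≤ l_f ≤ n_f−1 = 4, the allowed l_f values are {1, 3}.
For l_f = 1: m_f ∈ {m_i−1, m_i, m_i+1} ∩ [−1, 1] = {-1, 0, 1} → 3 states.
For l_f = 3: m_f ∈ {m_i−1, m_i, m_i+1} ∩ [−3, 3] = {-1, 0, 1} → 3 states.
Total: 6.

6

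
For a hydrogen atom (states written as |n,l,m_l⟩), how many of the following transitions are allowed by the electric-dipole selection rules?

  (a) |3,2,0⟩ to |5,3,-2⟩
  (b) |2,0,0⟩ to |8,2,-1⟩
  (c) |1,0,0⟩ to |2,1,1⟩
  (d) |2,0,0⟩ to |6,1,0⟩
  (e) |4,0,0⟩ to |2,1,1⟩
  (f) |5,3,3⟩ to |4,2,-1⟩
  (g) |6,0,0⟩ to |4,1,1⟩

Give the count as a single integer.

4

(a) forbidden — Δm_l = -2 (E1 requires Δm_l = 0, ±1)
(b) forbidden — Δl = +2 (E1 requires Δl = ±1)
(c) allowed
(d) allowed
(e) allowed
(f) forbidden — Δm_l = -4 (E1 requires Δm_l = 0, ±1)
(g) allowed
Total allowed: 4 of 7.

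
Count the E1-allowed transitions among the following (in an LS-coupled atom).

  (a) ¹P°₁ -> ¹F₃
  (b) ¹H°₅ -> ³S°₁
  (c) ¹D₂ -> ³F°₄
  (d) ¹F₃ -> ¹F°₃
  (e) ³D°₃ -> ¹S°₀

(a) forbidden (ΔL, ΔJ fail)
(b) forbidden (parity, ΔS, ΔL, ΔJ fail)
(c) forbidden (ΔS, ΔJ fail)
(d) allowed
(e) forbidden (parity, ΔS, ΔL, ΔJ fail)
Total allowed: 1 of 5.

1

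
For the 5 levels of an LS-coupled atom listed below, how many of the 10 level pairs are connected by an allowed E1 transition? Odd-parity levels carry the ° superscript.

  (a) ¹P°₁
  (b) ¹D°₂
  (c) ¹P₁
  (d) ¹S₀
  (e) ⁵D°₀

(a)–(b): forbidden (parity).
(a)–(c): allowed.
(a)–(d): allowed.
(a)–(e): forbidden (parity, ΔS).
(b)–(c): allowed.
(b)–(d): forbidden (ΔL, ΔJ).
(b)–(e): forbidden (parity, ΔS, ΔJ).
(c)–(d): forbidden (parity).
(c)–(e): forbidden (ΔS).
(d)–(e): forbidden (ΔS, ΔL, ΔJ).
Allowed pairs: 3 of 10.

3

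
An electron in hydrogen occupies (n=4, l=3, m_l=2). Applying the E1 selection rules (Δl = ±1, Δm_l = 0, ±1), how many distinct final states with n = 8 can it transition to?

E1 requires Δl = ±1, so l_f ∈ {2, 4}; with 0 ≤ l_f ≤ n_f−1 = 7, the allowed l_f values are {2, 4}.
For l_f = 2: m_f ∈ {m_i−1, m_i, m_i+1} ∩ [−2, 2] = {1, 2} → 2 states.
For l_f = 4: m_f ∈ {m_i−1, m_i, m_i+1} ∩ [−4, 4] = {1, 2, 3} → 3 states.
Total: 5.

5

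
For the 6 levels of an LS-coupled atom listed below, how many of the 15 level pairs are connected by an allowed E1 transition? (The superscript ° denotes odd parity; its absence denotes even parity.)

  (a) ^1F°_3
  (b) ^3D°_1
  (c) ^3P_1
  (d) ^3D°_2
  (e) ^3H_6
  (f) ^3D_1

4

(a)–(b): forbidden (parity, ΔS, ΔJ).
(a)–(c): forbidden (ΔS, ΔL, ΔJ).
(a)–(d): forbidden (parity, ΔS).
(a)–(e): forbidden (ΔS, ΔL, ΔJ).
(a)–(f): forbidden (ΔS, ΔJ).
(b)–(c): allowed.
(b)–(d): forbidden (parity).
(b)–(e): forbidden (ΔL, ΔJ).
(b)–(f): allowed.
(c)–(d): allowed.
(c)–(e): forbidden (parity, ΔL, ΔJ).
(c)–(f): forbidden (parity).
(d)–(e): forbidden (ΔL, ΔJ).
(d)–(f): allowed.
(e)–(f): forbidden (parity, ΔL, ΔJ).
Allowed pairs: 4 of 15.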